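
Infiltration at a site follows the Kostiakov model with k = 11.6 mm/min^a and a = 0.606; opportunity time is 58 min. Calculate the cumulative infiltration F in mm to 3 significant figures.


Approach: apply the Kostiakov infiltration equation, F = k*t^a.
F = 11.6 * 58^0.606 = 136 mm
Therefore the cumulative infiltration F = 136 mm.


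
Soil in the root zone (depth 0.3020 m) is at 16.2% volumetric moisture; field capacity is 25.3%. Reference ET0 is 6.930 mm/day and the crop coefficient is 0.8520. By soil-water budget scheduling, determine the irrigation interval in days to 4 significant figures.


Approach: apply soil-water budget scheduling, SMD = (FC-theta)/100*depth*1000; ETc = ET0*Kc; interval = SMD/ETc.
Step 1 — soil moisture deficit:
  SMD = (25.3 - 16.2)/100 * 0.3020 * 1000 = 27.4820 mm
Step 2 — daily crop ET (ETc = ET0*Kc):
  ETc = 6.930 * 0.8520 = 5.90436 mm/day
Step 3 — irrigation interval (SMD/ETc):
  interval = 27.4820 / 5.90436 = 4.655 days
Therefore the irrigation interval = 4.655 days.


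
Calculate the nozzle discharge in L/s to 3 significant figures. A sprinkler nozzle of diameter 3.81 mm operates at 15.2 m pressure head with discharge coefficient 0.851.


Approach: apply the orifice equation, Q = Cd*A*sqrt(2*g*h), A = pi*(d/2)^2.
A = pi*(3.81e-3/2)^2 = 1.1401e-05 m^2
Q = 0.851 * 1.1401e-05 * sqrt(2*9.81*15.2) * 1000 = 0.168 L/s
Therefore the nozzle discharge = 0.168 L/s.


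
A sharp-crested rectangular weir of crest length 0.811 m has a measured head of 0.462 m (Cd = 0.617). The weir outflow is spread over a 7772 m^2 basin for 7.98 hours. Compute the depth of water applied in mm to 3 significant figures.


Approach: apply the rectangular weir equation with a volume-to-depth conversion, Q = (2/3)*Cd*L*sqrt(2g)*H^1.5; d = Q*t/A * 1000.
Step 1 — weir discharge:
  Q = (2/3)*0.617*0.811*sqrt(2*9.81)*0.462^1.5 = 0.46401 m^3/s
Step 2 — volume: V = 0.46401 * 7.98*3600 = 13330 m^3
Step 3 — depth: d = V/A * 1000 = 13330/7772 * 1000 = 1720 mm
Therefore the depth of water applied = 1720 mm.


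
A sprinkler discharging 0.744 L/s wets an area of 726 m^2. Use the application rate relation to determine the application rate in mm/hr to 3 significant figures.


Approach: apply the application rate relation, rate = (Q/A)*3600.
rate = (0.744 / 726) * 3600 = 3.69 mm/hr
Therefore the application rate = 3.69 mm/hr.


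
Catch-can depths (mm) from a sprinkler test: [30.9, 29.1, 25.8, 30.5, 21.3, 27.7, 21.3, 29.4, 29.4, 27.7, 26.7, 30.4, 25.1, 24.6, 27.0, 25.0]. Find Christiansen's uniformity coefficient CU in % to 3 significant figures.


Approach: apply Christiansen's uniformity coefficient, CU = (1 - mean_abs_deviation/mean)*100.
mean = 26.994 mm
mean |d_i - mean| = 2.3945 mm
CU = (1 - 2.3945/26.994)*100 = 91.1 %
Therefore Christiansen's uniformity coefficient CU = 91.1 %.


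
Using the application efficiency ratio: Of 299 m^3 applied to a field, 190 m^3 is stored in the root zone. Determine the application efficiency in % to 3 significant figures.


Approach: apply the application efficiency ratio, Ea = (stored/applied)*100.
Ea = (190/299)*100 = 63.5 %
Therefore the application efficiency = 63.5 %.


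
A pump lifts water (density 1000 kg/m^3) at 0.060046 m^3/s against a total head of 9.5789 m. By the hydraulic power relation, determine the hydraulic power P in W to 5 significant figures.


Approach: apply the hydraulic power relation, P = rho*g*Q*H.
P = 1000 * 9.81 * 0.060046 * 9.5789 = 5642.5 W
Therefore the hydraulic power P = 5642.5 W.


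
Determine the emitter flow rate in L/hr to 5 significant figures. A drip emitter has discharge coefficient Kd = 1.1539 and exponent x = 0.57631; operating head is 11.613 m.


Approach: apply the emitter characteristic equation, q = Kd * h^x.
q = 1.1539 * 11.613^0.57631 = 4.7414 L/hr
Therefore the emitter flow rate = 4.7414 L/hr.


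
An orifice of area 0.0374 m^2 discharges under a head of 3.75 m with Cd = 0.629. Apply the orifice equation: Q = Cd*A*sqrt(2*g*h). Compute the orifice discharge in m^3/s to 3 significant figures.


Q = 0.629 * 0.0374 * sqrt(2*9.81*3.75) = 0.202 m^3/s
Therefore the orifice discharge = 0.202 m^3/s.


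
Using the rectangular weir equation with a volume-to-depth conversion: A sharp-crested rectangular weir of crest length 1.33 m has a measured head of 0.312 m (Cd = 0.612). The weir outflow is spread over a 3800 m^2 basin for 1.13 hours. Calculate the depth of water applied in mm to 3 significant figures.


Approach: apply the rectangular weir equation with a volume-to-depth conversion, Q = (2/3)*Cd*L*sqrt(2g)*H^1.5; d = Q*t/A * 1000.
Step 1 — weir discharge:
  Q = (2/3)*0.612*1.33*sqrt(2*9.81)*0.312^1.5 = 0.41888 m^3/s
Step 2 — volume: V = 0.41888 * 1.13*3600 = 1704.0 m^3
Step 3 — depth: d = V/A * 1000 = 1704.0/3800 * 1000 = 448 mm
Therefore the depth of water applied = 448 mm.


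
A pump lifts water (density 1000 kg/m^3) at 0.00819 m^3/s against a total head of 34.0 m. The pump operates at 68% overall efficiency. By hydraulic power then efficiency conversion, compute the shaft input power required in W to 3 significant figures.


Approach: apply hydraulic power then efficiency conversion, P = rho*g*Q*H; P_in = P/eta.
Step 1 — hydraulic power (P = rho*g*Q*H):
  P = 1000 * 9.81 * 0.00819 * 34.0 = 2731.7 W
Step 2 — input power: P_in = P/eta = 2731.7 / 0.68 = 4020 W
Therefore the shaft input power required = 4020 W.


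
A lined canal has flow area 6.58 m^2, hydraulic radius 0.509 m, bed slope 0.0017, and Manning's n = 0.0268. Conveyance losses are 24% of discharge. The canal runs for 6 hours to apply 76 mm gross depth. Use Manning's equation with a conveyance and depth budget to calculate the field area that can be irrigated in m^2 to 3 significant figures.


Approach: apply Manning's equation with a conveyance and depth budget, Q = (1/n)*A*R^(2/3)*S^(1/2); Q_field = Q*(1-loss); Area = Q_field*t/(d/1000).
Step 1 — canal discharge (Manning's equation):
  Q = (1/0.0268) * 6.58 * 0.509^(2/3) * 0.0017^(1/2) = 6.4535 m^3/s
Step 2 — delivered flow: Q_field = 6.4535*(1 - 24/100) = 4.9046 m^3/s
Step 3 — volume delivered: V = 4.9046 * 6*3600 = 105940 m^3
Step 4 — area served: A = V / (depth/1000) = 105940 / 0.076 = 1390000 m^2
Therefore the field area that can be irrigated = 1390000 m^2.


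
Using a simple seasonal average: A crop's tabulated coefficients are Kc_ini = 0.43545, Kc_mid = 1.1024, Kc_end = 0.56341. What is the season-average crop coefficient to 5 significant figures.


Approach: apply a simple seasonal average, Kc_avg = (Kc_ini + Kc_mid + Kc_end)/3.
Kc_avg = (0.43545 + 1.1024 + 0.56341)/3 = 0.70042
Therefore the season-average crop coefficient = 0.70042.


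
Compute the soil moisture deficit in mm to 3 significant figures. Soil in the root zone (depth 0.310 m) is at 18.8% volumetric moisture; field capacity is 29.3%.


Approach: apply the soil moisture deficit relation, SMD = (FC - theta)/100 * depth * 1000.
SMD = (29.3 - 18.8)/100 * 0.310 * 1000 = 32.5 mm
Therefore the soil moisture deficit = 32.5 mm.


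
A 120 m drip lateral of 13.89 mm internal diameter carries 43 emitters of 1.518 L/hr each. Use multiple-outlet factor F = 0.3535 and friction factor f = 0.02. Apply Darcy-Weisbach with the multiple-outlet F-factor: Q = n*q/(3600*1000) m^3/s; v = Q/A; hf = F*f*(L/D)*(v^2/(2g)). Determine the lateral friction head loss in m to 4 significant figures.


Q = 43*1.518/(3600*1000) = 1.81317e-05 m^3/s
A = pi*(13.89e-3/2)^2 = 1.51529e-04 m^2, so v = Q/A = 0.119658 m/s
hf = 0.3535*0.02*(120/0.01389)*(0.119658^2/(2*9.81)) = 0.04457 m
Therefore the lateral friction head loss = 0.04457 m.


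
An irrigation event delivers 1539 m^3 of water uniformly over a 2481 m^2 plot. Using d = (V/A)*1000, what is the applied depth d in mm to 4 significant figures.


d = (1539 / 2481) * 1000 = 620.3 mm
Therefore the applied depth d = 620.3 mm.


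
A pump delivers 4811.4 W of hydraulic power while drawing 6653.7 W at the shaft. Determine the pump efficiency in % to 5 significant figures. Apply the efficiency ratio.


Approach: apply the efficiency ratio, eta = (P_out/P_in)*100.
eta = (4811.4 / 6653.7) * 100 = 72.312 %
Therefore the pump efficiency = 72.312 %.


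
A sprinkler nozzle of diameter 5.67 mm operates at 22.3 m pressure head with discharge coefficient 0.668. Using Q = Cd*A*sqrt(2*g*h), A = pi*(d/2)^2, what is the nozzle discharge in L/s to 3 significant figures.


A = pi*(5.67e-3/2)^2 = 2.5250e-05 m^2
Q = 0.668 * 2.5250e-05 * sqrt(2*9.81*22.3) * 1000 = 0.353 L/s
Therefore the nozzle discharge = 0.353 L/s.


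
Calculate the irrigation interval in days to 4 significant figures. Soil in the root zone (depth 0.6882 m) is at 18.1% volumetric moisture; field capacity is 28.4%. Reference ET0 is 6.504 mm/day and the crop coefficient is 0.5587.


Approach: apply soil-water budget scheduling, SMD = (FC-theta)/100*depth*1000; ETc = ET0*Kc; interval = SMD/ETc.
Step 1 — soil moisture deficit:
  SMD = (28.4 - 18.1)/100 * 0.6882 * 1000 = 70.8846 mm
Step 2 — daily crop ET (ETc = ET0*Kc):
  ETc = 6.504 * 0.5587 = 3.63378 mm/day
Step 3 — irrigation interval (SMD/ETc):
  interval = 70.8846 / 3.63378 = 19.51 days
Therefore the irrigation interval = 19.51 days.


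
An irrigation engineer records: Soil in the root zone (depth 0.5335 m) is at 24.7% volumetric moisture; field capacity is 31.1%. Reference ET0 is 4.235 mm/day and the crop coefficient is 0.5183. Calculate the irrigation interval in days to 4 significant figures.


Approach: apply soil-water budget scheduling, SMD = (FC-theta)/100*depth*1000; ETc = ET0*Kc; interval = SMD/ETc.
Step 1 — soil moisture deficit:
  SMD = (31.1 - 24.7)/100 * 0.5335 * 1000 = 34.1440 mm
Step 2 — daily crop ET (ETc = ET0*Kc):
  ETc = 4.235 * 0.5183 = 2.19500 mm/day
Step 3 — irrigation interval (SMD/ETc):
  interval = 34.1440 / 2.19500 = 15.56 days
Therefore the irrigation interval = 15.56 days.


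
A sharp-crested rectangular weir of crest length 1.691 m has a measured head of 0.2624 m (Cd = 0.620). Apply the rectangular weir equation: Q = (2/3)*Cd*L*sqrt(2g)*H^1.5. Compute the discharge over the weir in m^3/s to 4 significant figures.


Q = (2/3)*0.620*1.691*sqrt(2*9.81)*0.2624^1.5 = 0.4161 m^3/s
Therefore the discharge over the weir = 0.4161 m^3/s.


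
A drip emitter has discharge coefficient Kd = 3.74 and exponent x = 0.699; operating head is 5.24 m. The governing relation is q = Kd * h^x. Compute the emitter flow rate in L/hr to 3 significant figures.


q = 3.74 * 5.24^0.699 = 11.9 L/hr
Therefore the emitter flow rate = 11.9 L/hr.


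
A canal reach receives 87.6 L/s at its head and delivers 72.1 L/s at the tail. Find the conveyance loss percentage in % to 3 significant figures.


Approach: apply the conveyance loss ratio, loss% = ((Q_head - Q_tail)/Q_head)*100.
loss = ((87.6 - 72.1)/87.6)*100 = 17.7 %
Therefore the conveyance loss percentage = 17.7 %.


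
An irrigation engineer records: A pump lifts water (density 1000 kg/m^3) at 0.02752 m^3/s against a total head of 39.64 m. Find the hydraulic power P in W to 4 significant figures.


Approach: apply the hydraulic power relation, P = rho*g*Q*H.
P = 1000 * 9.81 * 0.02752 * 39.64 = 10700 W
Therefore the hydraulic power P = 10700 W.


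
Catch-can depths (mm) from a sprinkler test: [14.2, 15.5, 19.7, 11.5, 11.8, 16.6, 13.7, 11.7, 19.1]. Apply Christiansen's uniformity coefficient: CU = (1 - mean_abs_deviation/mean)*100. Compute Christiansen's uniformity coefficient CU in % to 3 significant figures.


mean = 14.867 mm
mean |d_i - mean| = 2.5407 mm
CU = (1 - 2.5407/14.867)*100 = 82.9 %
Therefore Christiansen's uniformity coefficient CU = 82.9 %.


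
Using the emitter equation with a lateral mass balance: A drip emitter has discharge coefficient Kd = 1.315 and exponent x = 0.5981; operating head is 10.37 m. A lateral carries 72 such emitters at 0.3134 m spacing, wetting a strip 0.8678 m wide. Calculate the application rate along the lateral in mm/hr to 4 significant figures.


Approach: apply the emitter equation with a lateral mass balance, q = Kd*h^x; Q = n*q; rate = Q/(n*spacing*width).
Step 1 — single emitter flow (q = Kd*h^x):
  q = 1.315 * 10.37^0.5981 = 5.32676 L/hr
Step 2 — total lateral flow: Q = 72 * 5.32676 = 383.527 L/hr
Step 3 — wetted area: A = 72 * 0.3134 * 0.8678 = 19.5817 m^2
Step 4 — application rate: Q/A = 383.527/19.5817 = 19.59 mm/hr
Therefore the application rate along the lateral = 19.59 mm/hr.


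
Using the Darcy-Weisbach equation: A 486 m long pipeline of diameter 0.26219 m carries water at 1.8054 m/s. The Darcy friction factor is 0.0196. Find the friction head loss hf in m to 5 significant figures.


Approach: apply the Darcy-Weisbach equation, hf = f*(L/D)*(v^2/(2g)).
hf = 0.0196 * (486/0.26219) * (1.8054^2 / (2*9.81))
hf = 6.0357 m
Therefore the friction head loss hf = 6.0357 m.


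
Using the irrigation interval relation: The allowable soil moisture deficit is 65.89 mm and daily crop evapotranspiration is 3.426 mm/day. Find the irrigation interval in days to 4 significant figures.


Approach: apply the irrigation interval relation, interval = SMD / ETc.
interval = 65.89 / 3.426 = 19.23 days
Therefore the irrigation interval = 19.23 days.


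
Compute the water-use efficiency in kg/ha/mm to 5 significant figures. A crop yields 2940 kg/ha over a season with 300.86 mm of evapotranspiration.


Approach: apply the water-use efficiency ratio, WUE = yield/ET.
WUE = 2940 / 300.86 = 9.7720 kg/ha/mm
Therefore the water-use efficiency = 9.7720 kg/ha/mm.


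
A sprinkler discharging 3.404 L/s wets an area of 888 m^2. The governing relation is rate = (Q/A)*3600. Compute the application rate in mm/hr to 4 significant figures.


rate = (3.404 / 888) * 3600 = 13.80 mm/hr
Therefore the application rate = 13.80 mm/hr.


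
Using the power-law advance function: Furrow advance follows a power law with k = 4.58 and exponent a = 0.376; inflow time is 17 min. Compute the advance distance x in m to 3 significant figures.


Approach: apply the power-law advance function, x = k*t^a.
x = 4.58 * 17^0.376 = 13.3 m
Therefore the advance distance x = 13.3 m.


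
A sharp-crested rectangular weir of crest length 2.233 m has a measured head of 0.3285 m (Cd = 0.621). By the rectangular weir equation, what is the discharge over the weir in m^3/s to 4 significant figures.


Approach: apply the rectangular weir equation, Q = (2/3)*Cd*L*sqrt(2g)*H^1.5.
Q = (2/3)*0.621*2.233*sqrt(2*9.81)*0.3285^1.5 = 0.7710 m^3/s
Therefore the discharge over the weir = 0.7710 m^3/s.


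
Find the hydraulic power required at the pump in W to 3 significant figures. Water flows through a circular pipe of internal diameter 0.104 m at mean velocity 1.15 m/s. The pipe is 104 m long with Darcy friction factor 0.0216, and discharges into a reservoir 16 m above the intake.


Approach: apply continuity + Darcy-Weisbach + hydraulic power, Q = A*v; hf = f*(L/D)*(v^2/(2g)); H = static + hf; P = rho*g*Q*H.
Step 1 — flow rate (continuity, Q = A*v):
  A = pi*(0.104/2)^2 = 0.0084949 m^2
  Q = 0.0084949 * 1.15 = 0.0097691 m^3/s
Step 2 — friction head loss (Darcy-Weisbach):
  hf = 0.0216 * (104/0.104) * (1.15^2 / (2*9.81))
  hf = 1.4560 m
Step 3 — total head: H = 16 + 1.4560 = 17.456 m
Step 4 — hydraulic power (P = rho*g*Q*H):
  P = 1000 * 9.81 * 0.0097691 * 17.456 = 1670 W
Therefore the hydraulic power required at the pump = 1670 W.


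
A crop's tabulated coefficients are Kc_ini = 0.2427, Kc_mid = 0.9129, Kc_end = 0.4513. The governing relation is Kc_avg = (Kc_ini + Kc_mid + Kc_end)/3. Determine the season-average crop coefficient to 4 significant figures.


Kc_avg = (0.2427 + 0.9129 + 0.4513)/3 = 0.5356
Therefore the season-average crop coefficient = 0.5356.


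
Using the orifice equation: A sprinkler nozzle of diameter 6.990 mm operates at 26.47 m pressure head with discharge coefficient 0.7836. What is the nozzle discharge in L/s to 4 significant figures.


Approach: apply the orifice equation, Q = Cd*A*sqrt(2*g*h), A = pi*(d/2)^2.
A = pi*(6.990e-3/2)^2 = 3.83746e-05 m^2
Q = 0.7836 * 3.83746e-05 * sqrt(2*9.81*26.47) * 1000 = 0.6853 L/s
Therefore the nozzle discharge = 0.6853 L/s.


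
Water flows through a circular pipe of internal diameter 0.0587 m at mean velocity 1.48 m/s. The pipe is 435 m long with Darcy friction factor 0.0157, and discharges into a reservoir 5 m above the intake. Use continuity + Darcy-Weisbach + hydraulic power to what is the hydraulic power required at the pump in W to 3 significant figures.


Approach: apply continuity + Darcy-Weisbach + hydraulic power, Q = A*v; hf = f*(L/D)*(v^2/(2g)); H = static + hf; P = rho*g*Q*H.
Step 1 — flow rate (continuity, Q = A*v):
  A = pi*(0.0587/2)^2 = 0.0027062 m^2
  Q = 0.0027062 * 1.48 = 0.0040052 m^3/s
Step 2 — friction head loss (Darcy-Weisbach):
  hf = 0.0157 * (435/0.0587) * (1.48^2 / (2*9.81))
  hf = 12.989 m
Step 3 — total head: H = 5 + 12.989 = 17.989 m
Step 4 — hydraulic power (P = rho*g*Q*H):
  P = 1000 * 9.81 * 0.0040052 * 17.989 = 707 W
Therefore the hydraulic power required at the pump = 707 W.


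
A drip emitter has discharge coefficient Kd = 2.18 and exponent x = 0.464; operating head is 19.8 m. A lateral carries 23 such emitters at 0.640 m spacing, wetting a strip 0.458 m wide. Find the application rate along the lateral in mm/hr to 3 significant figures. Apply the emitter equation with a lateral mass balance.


Approach: apply the emitter equation with a lateral mass balance, q = Kd*h^x; Q = n*q; rate = Q/(n*spacing*width).
Step 1 — single emitter flow (q = Kd*h^x):
  q = 2.18 * 19.8^0.464 = 8.7118 L/hr
Step 2 — total lateral flow: Q = 23 * 8.7118 = 200.37 L/hr
Step 3 — wetted area: A = 23 * 0.640 * 0.458 = 6.7418 m^2
Step 4 — application rate: Q/A = 200.37/6.7418 = 29.7 mm/hr
Therefore the application rate along the lateral = 29.7 mm/hr.


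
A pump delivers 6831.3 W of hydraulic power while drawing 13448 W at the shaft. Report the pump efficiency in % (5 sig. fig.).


Approach: apply the efficiency ratio, eta = (P_out/P_in)*100.
eta = (6831.3 / 13448) * 100 = 50.798 %
Therefore the pump efficiency = 50.798 %.


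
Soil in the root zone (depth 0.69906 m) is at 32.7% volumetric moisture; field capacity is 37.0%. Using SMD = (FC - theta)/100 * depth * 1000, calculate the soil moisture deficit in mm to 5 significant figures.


SMD = (37.0 - 32.7)/100 * 0.69906 * 1000 = 30.060 mm
Therefore the soil moisture deficit = 30.060 mm.


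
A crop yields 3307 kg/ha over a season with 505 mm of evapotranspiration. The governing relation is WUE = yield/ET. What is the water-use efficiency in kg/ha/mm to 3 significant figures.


WUE = 3307 / 505 = 6.55 kg/ha/mm
Therefore the water-use efficiency = 6.55 kg/ha/mm.


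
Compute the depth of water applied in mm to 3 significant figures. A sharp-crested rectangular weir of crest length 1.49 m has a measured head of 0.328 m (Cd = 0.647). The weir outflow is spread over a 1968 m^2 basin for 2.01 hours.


Approach: apply the rectangular weir equation with a volume-to-depth conversion, Q = (2/3)*Cd*L*sqrt(2g)*H^1.5; d = Q*t/A * 1000.
Step 1 — weir discharge:
  Q = (2/3)*0.647*1.49*sqrt(2*9.81)*0.328^1.5 = 0.53476 m^3/s
Step 2 — volume: V = 0.53476 * 2.01*3600 = 3869.5 m^3
Step 3 — depth: d = V/A * 1000 = 3869.5/1968 * 1000 = 1970 mm
Therefore the depth of water applied = 1970 mm.


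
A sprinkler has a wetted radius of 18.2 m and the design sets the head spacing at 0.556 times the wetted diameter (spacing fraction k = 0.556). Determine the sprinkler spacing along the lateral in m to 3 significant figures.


Approach: apply the sprinkler spacing rule (spacing as a fraction of wetted diameter), S = k*(2*R).
S = 0.556 * (2 * 18.2) = 20.2 m
Therefore the sprinkler spacing along the lateral = 20.2 m.


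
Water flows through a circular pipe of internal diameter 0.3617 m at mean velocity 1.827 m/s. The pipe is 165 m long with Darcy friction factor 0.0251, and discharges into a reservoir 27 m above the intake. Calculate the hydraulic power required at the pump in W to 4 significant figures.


Approach: apply continuity + Darcy-Weisbach + hydraulic power, Q = A*v; hf = f*(L/D)*(v^2/(2g)); H = static + hf; P = rho*g*Q*H.
Step 1 — flow rate (continuity, Q = A*v):
  A = pi*(0.3617/2)^2 = 0.102751 m^2
  Q = 0.102751 * 1.827 = 0.187726 m^3/s
Step 2 — friction head loss (Darcy-Weisbach):
  hf = 0.0251 * (165/0.3617) * (1.827^2 / (2*9.81))
  hf = 1.94799 m
Step 3 — total head: H = 27 + 1.94799 = 28.9480 m
Step 4 — hydraulic power (P = rho*g*Q*H):
  P = 1000 * 9.81 * 0.187726 * 28.9480 = 53310 W
Therefore the hydraulic power required at the pump = 53310 W.


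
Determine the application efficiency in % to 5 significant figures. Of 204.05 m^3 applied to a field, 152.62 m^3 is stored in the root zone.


Approach: apply the application efficiency ratio, Ea = (stored/applied)*100.
Ea = (152.62/204.05)*100 = 74.795 %
Therefore the application efficiency = 74.795 %.


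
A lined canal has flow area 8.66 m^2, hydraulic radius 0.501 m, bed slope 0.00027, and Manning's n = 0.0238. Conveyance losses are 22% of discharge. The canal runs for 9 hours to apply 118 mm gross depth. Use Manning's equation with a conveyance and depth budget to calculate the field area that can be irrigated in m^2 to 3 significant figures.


Approach: apply Manning's equation with a conveyance and depth budget, Q = (1/n)*A*R^(2/3)*S^(1/2); Q_field = Q*(1-loss); Area = Q_field*t/(d/1000).
Step 1 — canal discharge (Manning's equation):
  Q = (1/0.0238) * 8.66 * 0.501^(2/3) * 0.00027^(1/2) = 3.7715 m^3/s
Step 2 — delivered flow: Q_field = 3.7715*(1 - 22/100) = 2.9418 m^3/s
Step 3 — volume delivered: V = 2.9418 * 9*3600 = 95313 m^3
Step 4 — area served: A = V / (depth/1000) = 95313 / 0.118 = 808000 m^2
Therefore the field area that can be irrigated = 808000 m^2.


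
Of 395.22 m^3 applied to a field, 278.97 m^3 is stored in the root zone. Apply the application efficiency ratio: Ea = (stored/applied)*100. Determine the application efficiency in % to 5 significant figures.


Ea = (278.97/395.22)*100 = 70.586 %
Therefore the application efficiency = 70.586 %.


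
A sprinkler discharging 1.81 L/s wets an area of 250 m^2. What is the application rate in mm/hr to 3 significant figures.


Approach: apply the application rate relation, rate = (Q/A)*3600.
rate = (1.81 / 250) * 3600 = 26.1 mm/hr
Therefore the application rate = 26.1 mm/hr.


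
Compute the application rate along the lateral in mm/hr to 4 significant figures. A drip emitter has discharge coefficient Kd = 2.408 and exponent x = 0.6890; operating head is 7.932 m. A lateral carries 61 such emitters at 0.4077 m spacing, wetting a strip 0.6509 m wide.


Approach: apply the emitter equation with a lateral mass balance, q = Kd*h^x; Q = n*q; rate = Q/(n*spacing*width).
Step 1 — single emitter flow (q = Kd*h^x):
  q = 2.408 * 7.932^0.6890 = 10.0307 L/hr
Step 2 — total lateral flow: Q = 61 * 10.0307 = 611.873 L/hr
Step 3 — wetted area: A = 61 * 0.4077 * 0.6509 = 16.1877 m^2
Step 4 — application rate: Q/A = 611.873/16.1877 = 37.80 mm/hr
Therefore the application rate along the lateral = 37.80 mm/hr.


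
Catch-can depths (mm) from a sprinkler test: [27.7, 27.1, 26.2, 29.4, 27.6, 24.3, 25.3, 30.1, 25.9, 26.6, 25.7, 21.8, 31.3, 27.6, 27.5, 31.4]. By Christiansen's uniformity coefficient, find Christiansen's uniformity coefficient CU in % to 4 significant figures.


Approach: apply Christiansen's uniformity coefficient, CU = (1 - mean_abs_deviation/mean)*100.
mean = 27.2188 mm
mean |d_i - mean| = 1.85625 mm
CU = (1 - 1.85625/27.2188)*100 = 93.18 %
Therefore Christiansen's uniformity coefficient CU = 93.18 %.


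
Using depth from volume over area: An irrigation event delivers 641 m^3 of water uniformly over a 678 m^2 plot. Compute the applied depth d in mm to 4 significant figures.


Approach: apply depth from volume over area, d = (V/A)*1000.
d = (641 / 678) * 1000 = 945.4 mm
Therefore the applied depth d = 945.4 mm.


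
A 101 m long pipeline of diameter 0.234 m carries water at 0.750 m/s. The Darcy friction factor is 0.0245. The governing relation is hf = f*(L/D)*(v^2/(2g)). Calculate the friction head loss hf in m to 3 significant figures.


hf = 0.0245 * (101/0.234) * (0.750^2 / (2*9.81))
hf = 0.303 m
Therefore the friction head loss hf = 0.303 m.


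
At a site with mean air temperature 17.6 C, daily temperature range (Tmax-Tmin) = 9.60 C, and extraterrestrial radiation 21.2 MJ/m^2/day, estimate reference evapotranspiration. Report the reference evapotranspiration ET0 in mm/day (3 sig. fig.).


Approach: apply the Hargreaves-Samani method, ET0 = 0.0023*(Tmean+17.8)*sqrt(Tmax-Tmin)*0.408*Ra.
ET0 = 0.0023*(17.6+17.8)*sqrt(9.60)*0.408*21.2 = 2.18 mm/day
Therefore the reference evapotranspiration ET0 = 2.18 mm/day.


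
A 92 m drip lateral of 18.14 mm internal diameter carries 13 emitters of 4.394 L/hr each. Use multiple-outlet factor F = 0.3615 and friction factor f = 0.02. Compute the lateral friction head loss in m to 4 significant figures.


Approach: apply Darcy-Weisbach with the multiple-outlet F-factor, Q = n*q/(3600*1000) m^3/s; v = Q/A; hf = F*f*(L/D)*(v^2/(2g)).
Q = 13*4.394/(3600*1000) = 1.58672e-05 m^3/s
A = pi*(18.14e-3/2)^2 = 2.58443e-04 m^2, so v = Q/A = 0.0613955 m/s
hf = 0.3615*0.02*(92/0.01814)*(0.0613955^2/(2*9.81)) = 0.007045 m
Therefore the lateral friction head loss = 0.007045 m.


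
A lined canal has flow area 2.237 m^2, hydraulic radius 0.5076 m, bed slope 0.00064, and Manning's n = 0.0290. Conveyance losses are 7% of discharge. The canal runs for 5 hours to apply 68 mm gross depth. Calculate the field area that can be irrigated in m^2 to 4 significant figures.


Approach: apply Manning's equation with a conveyance and depth budget, Q = (1/n)*A*R^(2/3)*S^(1/2); Q_field = Q*(1-loss); Area = Q_field*t/(d/1000).
Step 1 — canal discharge (Manning's equation):
  Q = (1/0.0290) * 2.237 * 0.5076^(2/3) * 0.00064^(1/2) = 1.24176 m^3/s
Step 2 — delivered flow: Q_field = 1.24176*(1 - 7/100) = 1.15484 m^3/s
Step 3 — volume delivered: V = 1.15484 * 5*3600 = 20787.1 m^3
Step 4 — area served: A = V / (depth/1000) = 20787.1 / 0.068 = 305700 m^2
Therefore the field area that can be irrigated = 305700 m^2.


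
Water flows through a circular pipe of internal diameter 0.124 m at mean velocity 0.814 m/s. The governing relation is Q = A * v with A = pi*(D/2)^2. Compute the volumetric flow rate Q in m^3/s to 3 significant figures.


A = pi*(0.124/2)^2 = 0.012076 m^2
Q = 0.012076 * 0.814 = 0.00983 m^3/s
Therefore the volumetric flow rate Q = 0.00983 m^3/s.


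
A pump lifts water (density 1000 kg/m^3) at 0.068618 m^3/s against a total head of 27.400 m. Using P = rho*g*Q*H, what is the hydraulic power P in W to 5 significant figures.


P = 1000 * 9.81 * 0.068618 * 27.400 = 18444 W
Therefore the hydraulic power P = 18444 W.


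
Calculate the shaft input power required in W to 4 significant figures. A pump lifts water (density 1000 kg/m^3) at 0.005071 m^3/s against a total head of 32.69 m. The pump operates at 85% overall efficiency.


Approach: apply hydraulic power then efficiency conversion, P = rho*g*Q*H; P_in = P/eta.
Step 1 — hydraulic power (P = rho*g*Q*H):
  P = 1000 * 9.81 * 0.005071 * 32.69 = 1626.21 W
Step 2 — input power: P_in = P/eta = 1626.21 / 0.85 = 1913 W
Therefore the shaft input power required = 1913 W.


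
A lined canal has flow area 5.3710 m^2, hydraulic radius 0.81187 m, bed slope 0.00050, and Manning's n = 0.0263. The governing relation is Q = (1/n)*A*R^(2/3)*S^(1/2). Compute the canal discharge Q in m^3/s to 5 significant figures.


Q = (1/0.0263) * 5.3710 * 0.81187^(2/3) * 0.00050^(1/2) = 3.9741 m^3/s
Therefore the canal discharge Q = 3.9741 m^3/s.


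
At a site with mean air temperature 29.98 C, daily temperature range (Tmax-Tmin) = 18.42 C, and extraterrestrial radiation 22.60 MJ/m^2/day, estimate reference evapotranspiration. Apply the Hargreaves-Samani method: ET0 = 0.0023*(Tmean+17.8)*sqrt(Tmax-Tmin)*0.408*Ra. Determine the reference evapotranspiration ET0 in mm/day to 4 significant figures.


ET0 = 0.0023*(29.98+17.8)*sqrt(18.42)*0.408*22.60 = 4.349 mm/day
Therefore the reference evapotranspiration ET0 = 4.349 mm/day.


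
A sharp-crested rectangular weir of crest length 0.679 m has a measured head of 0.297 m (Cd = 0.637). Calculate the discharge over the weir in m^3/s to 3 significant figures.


Approach: apply the rectangular weir equation, Q = (2/3)*Cd*L*sqrt(2g)*H^1.5.
Q = (2/3)*0.637*0.679*sqrt(2*9.81)*0.297^1.5 = 0.207 m^3/s
Therefore the discharge over the weir = 0.207 m^3/s.


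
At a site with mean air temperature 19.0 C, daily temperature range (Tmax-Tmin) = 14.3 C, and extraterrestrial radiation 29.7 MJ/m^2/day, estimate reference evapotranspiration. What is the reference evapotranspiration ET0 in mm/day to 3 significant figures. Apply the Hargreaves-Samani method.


Approach: apply the Hargreaves-Samani method, ET0 = 0.0023*(Tmean+17.8)*sqrt(Tmax-Tmin)*0.408*Ra.
ET0 = 0.0023*(19.0+17.8)*sqrt(14.3)*0.408*29.7 = 3.88 mm/day
Therefore the reference evapotranspiration ET0 = 3.88 mm/day.


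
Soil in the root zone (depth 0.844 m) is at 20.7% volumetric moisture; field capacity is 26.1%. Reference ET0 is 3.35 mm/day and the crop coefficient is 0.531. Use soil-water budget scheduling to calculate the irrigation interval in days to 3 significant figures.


Approach: apply soil-water budget scheduling, SMD = (FC-theta)/100*depth*1000; ETc = ET0*Kc; interval = SMD/ETc.
Step 1 — soil moisture deficit:
  SMD = (26.1 - 20.7)/100 * 0.844 * 1000 = 45.576 mm
Step 2 — daily crop ET (ETc = ET0*Kc):
  ETc = 3.35 * 0.531 = 1.7789 mm/day
Step 3 — irrigation interval (SMD/ETc):
  interval = 45.576 / 1.7789 = 25.6 days
Therefore the irrigation interval = 25.6 days.


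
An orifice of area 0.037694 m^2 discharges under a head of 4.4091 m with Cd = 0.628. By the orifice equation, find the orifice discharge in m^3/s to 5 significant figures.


Approach: apply the orifice equation, Q = Cd*A*sqrt(2*g*h).
Q = 0.628 * 0.037694 * sqrt(2*9.81*4.4091) = 0.22017 m^3/s
Therefore the orifice discharge = 0.22017 m^3/s.


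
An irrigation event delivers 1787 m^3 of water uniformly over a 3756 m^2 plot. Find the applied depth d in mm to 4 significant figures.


Approach: apply depth from volume over area, d = (V/A)*1000.
d = (1787 / 3756) * 1000 = 475.8 mm
Therefore the applied depth d = 475.8 mm.


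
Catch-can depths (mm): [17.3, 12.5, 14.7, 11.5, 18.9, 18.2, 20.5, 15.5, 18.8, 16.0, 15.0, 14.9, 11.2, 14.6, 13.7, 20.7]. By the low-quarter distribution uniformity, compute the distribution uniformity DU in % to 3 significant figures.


Approach: apply the low-quarter distribution uniformity, DU = (mean of lowest quarter of readings / overall mean)*100.
sorted lowest 4 of 16: [11.2, 11.5, 12.5, 13.7] -> mean = 12.225 mm
overall mean = 15.875 mm
DU = (12.225/15.875)*100 = 77.0 %
Therefore the distribution uniformity DU = 77.0 %.


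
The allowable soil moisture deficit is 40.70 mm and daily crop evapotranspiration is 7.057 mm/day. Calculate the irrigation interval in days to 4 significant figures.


Approach: apply the irrigation interval relation, interval = SMD / ETc.
interval = 40.70 / 7.057 = 5.767 days
Therefore the irrigation interval = 5.767 days.


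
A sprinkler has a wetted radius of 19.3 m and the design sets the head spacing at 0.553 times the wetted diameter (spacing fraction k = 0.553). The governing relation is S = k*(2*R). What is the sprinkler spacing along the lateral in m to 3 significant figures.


S = 0.553 * (2 * 19.3) = 21.3 m
Therefore the sprinkler spacing along the lateral = 21.3 m.


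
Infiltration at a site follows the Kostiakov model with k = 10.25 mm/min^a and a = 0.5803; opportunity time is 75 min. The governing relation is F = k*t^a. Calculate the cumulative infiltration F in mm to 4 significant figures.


F = 10.25 * 75^0.5803 = 125.6 mm
Therefore the cumulative infiltration F = 125.6 mm.


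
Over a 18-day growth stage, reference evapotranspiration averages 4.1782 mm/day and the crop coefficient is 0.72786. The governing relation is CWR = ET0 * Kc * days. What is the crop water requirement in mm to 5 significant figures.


CWR = 4.1782 * 0.72786 * 18 = 54.741 mm
Therefore the crop water requirement = 54.741 mm.


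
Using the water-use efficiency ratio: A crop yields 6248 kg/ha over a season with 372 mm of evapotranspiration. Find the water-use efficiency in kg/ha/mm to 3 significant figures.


Approach: apply the water-use efficiency ratio, WUE = yield/ET.
WUE = 6248 / 372 = 16.8 kg/ha/mm
Therefore the water-use efficiency = 16.8 kg/ha/mm.


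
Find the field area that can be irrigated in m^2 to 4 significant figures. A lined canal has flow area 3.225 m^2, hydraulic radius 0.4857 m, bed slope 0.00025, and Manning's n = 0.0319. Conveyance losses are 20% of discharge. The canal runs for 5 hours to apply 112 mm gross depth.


Approach: apply Manning's equation with a conveyance and depth budget, Q = (1/n)*A*R^(2/3)*S^(1/2); Q_field = Q*(1-loss); Area = Q_field*t/(d/1000).
Step 1 — canal discharge (Manning's equation):
  Q = (1/0.0319) * 3.225 * 0.4857^(2/3) * 0.00025^(1/2) = 0.987691 m^3/s
Step 2 — delivered flow: Q_field = 0.987691*(1 - 20/100) = 0.790153 m^3/s
Step 3 — volume delivered: V = 0.790153 * 5*3600 = 14222.8 m^3
Step 4 — area served: A = V / (depth/1000) = 14222.8 / 0.112 = 127000 m^2
Therefore the field area that can be irrigated = 127000 m^2.


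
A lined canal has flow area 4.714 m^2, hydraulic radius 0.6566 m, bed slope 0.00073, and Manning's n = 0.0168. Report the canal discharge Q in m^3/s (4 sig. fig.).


Approach: apply Manning's equation, Q = (1/n)*A*R^(2/3)*S^(1/2).
Q = (1/0.0168) * 4.714 * 0.6566^(2/3) * 0.00073^(1/2) = 5.727 m^3/s
Therefore the canal discharge Q = 5.727 m^3/s.


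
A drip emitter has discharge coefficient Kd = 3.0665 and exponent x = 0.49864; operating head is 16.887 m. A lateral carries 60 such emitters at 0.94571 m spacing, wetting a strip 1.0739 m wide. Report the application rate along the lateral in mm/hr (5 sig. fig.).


Approach: apply the emitter equation with a lateral mass balance, q = Kd*h^x; Q = n*q; rate = Q/(n*spacing*width).
Step 1 — single emitter flow (q = Kd*h^x):
  q = 3.0665 * 16.887^0.49864 = 12.55306 L/hr
Step 2 — total lateral flow: Q = 60 * 12.55306 = 753.1839 L/hr
Step 3 — wetted area: A = 60 * 0.94571 * 1.0739 = 60.93588 m^2
Step 4 — application rate: Q/A = 753.1839/60.93588 = 12.360 mm/hr
Therefore the application rate along the lateral = 12.360 mm/hr.


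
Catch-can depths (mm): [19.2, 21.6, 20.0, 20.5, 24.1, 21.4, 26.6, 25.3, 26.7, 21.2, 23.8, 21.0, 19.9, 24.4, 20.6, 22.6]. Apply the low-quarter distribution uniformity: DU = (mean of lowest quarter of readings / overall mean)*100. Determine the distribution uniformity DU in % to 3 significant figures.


sorted lowest 4 of 16: [19.2, 19.9, 20.0, 20.5] -> mean = 19.900 mm
overall mean = 22.431 mm
DU = (19.900/22.431)*100 = 88.7 %
Therefore the distribution uniformity DU = 88.7 %.


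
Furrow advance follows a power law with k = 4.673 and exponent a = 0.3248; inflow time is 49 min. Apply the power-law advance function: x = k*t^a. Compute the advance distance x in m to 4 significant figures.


x = 4.673 * 49^0.3248 = 16.54 m
Therefore the advance distance x = 16.54 m.


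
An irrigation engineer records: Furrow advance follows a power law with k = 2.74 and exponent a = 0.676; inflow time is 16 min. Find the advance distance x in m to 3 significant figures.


Approach: apply the power-law advance function, x = k*t^a.
x = 2.74 * 16^0.676 = 17.9 m
Therefore the advance distance x = 17.9 m.


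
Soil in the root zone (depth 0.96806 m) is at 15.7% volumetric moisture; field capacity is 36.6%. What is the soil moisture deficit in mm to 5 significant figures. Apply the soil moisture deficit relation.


Approach: apply the soil moisture deficit relation, SMD = (FC - theta)/100 * depth * 1000.
SMD = (36.6 - 15.7)/100 * 0.96806 * 1000 = 202.32 mm
Therefore the soil moisture deficit = 202.32 mm.


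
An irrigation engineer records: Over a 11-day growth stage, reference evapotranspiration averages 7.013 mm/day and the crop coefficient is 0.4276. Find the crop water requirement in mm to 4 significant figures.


Approach: apply the crop water requirement relation, CWR = ET0 * Kc * days.
CWR = 7.013 * 0.4276 * 11 = 32.99 mm
Therefore the crop water requirement = 32.99 mm.


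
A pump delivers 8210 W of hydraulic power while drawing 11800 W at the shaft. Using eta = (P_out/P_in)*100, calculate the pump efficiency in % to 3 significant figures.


eta = (8210 / 11800) * 100 = 69.6 %
Therefore the pump efficiency = 69.6 %.


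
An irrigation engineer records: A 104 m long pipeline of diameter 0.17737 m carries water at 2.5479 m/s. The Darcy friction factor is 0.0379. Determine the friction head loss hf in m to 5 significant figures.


Approach: apply the Darcy-Weisbach equation, hf = f*(L/D)*(v^2/(2g)).
hf = 0.0379 * (104/0.17737) * (2.5479^2 / (2*9.81))
hf = 7.3529 m
Therefore the friction head loss hf = 7.3529 m.


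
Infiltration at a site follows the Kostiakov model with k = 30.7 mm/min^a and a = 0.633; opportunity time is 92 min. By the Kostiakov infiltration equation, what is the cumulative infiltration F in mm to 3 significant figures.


Approach: apply the Kostiakov infiltration equation, F = k*t^a.
F = 30.7 * 92^0.633 = 537 mm
Therefore the cumulative infiltration F = 537 mm.


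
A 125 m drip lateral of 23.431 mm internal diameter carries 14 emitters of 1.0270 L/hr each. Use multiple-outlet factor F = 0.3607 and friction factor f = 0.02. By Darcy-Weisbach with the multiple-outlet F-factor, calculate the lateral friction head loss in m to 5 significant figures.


Approach: apply Darcy-Weisbach with the multiple-outlet F-factor, Q = n*q/(3600*1000) m^3/s; v = Q/A; hf = F*f*(L/D)*(v^2/(2g)).
Q = 14*1.0270/(3600*1000) = 3.993889e-06 m^3/s
A = pi*(23.431e-3/2)^2 = 4.311928e-04 m^2, so v = Q/A = 0.009262420 m/s
hf = 0.3607*0.02*(125/0.023431)*(0.009262420^2/(2*9.81)) = 0.00016828 m
Therefore the lateral friction head loss = 0.00016828 m.


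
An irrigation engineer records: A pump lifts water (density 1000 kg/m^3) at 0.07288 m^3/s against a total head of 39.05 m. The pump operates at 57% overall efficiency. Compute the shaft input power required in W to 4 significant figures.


Approach: apply hydraulic power then efficiency conversion, P = rho*g*Q*H; P_in = P/eta.
Step 1 — hydraulic power (P = rho*g*Q*H):
  P = 1000 * 9.81 * 0.07288 * 39.05 = 27918.9 W
Step 2 — input power: P_in = P/eta = 27918.9 / 0.57 = 48980 W
Therefore the shaft input power required = 48980 W.


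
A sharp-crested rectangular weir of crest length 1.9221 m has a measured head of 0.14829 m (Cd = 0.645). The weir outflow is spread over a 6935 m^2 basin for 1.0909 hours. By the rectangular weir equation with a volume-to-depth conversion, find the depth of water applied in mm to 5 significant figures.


Approach: apply the rectangular weir equation with a volume-to-depth conversion, Q = (2/3)*Cd*L*sqrt(2g)*H^1.5; d = Q*t/A * 1000.
Step 1 — weir discharge:
  Q = (2/3)*0.645*1.9221*sqrt(2*9.81)*0.14829^1.5 = 0.2090556 m^3/s
Step 2 — volume: V = 0.2090556 * 1.0909*3600 = 821.0114 m^3
Step 3 — depth: d = V/A * 1000 = 821.0114/6935 * 1000 = 118.39 mm
Therefore the depth of water applied = 118.39 mm.


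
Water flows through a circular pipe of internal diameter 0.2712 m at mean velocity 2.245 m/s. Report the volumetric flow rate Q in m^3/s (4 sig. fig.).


Approach: apply the continuity equation for pipe flow, Q = A * v with A = pi*(D/2)^2.
A = pi*(0.2712/2)^2 = 0.0577656 m^2
Q = 0.0577656 * 2.245 = 0.1297 m^3/s
Therefore the volumetric flow rate Q = 0.1297 m^3/s.


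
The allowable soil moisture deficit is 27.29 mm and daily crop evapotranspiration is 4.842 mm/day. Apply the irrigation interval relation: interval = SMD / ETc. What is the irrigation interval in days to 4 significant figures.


interval = 27.29 / 4.842 = 5.636 days
Therefore the irrigation interval = 5.636 days.
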